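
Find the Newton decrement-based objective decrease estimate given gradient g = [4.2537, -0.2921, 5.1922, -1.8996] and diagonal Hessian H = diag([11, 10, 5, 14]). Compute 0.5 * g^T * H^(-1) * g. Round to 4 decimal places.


Step 1: H is diagonal, so H^(-1) * g = [0.3867, -0.0292, 1.0384, -0.1357].
Step 2: g^T H^(-1) g = sum_i g_i^2 / H_ii
  = (4.2537)^2/11 + (-0.2921)^2/10 + (5.1922)^2/5 + (-1.8996)^2/14
  = 1.6449 + 0.0085 + 5.3918 + 0.2577 = 7.303
Step 3: Objective decrease = 0.5 * g^T H^(-1) g = 3.6515


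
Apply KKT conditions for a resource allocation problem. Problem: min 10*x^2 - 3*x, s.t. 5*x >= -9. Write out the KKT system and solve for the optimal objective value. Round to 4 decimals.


Step 1: Try lambda = 0 (constraint inactive).
Stationarity: 2*10*x - 3 = 0
x* = 3/(2*10) = 0.15
Check constraint: 5*0.15 = 0.75 >= -9 -- satisfied.
Step 2: Compute optimal value.
f(x*) = 10*0.15^2 - 3*0.15 = -0.225


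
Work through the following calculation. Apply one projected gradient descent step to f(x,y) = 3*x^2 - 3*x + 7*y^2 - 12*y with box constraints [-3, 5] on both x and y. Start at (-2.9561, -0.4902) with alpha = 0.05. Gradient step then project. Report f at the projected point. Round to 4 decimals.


Step 1: Compute gradient at (-2.9561, -0.4902).
grad_x = 2*3*-2.9561 - 3 = -20.7366
grad_y = 2*7*-0.4902 - 12 = -18.8628
Step 2: Gradient step.
x_raw = -2.9561 - 0.05*-20.7366 = -1.9193
y_raw = -0.4902 - 0.05*-18.8628 = 0.4529
Step 3: Project onto [-3, 5].
x_proj = clip(-1.9193) = -1.9193
y_proj = clip(0.4529) = 0.4529
Step 4: Evaluate f.
f(-1.9193, 0.4529) = 12.8094


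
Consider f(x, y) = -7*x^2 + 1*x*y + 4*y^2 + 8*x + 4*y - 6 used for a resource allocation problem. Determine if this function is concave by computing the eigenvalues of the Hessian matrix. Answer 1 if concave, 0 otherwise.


The Hessian of f(x,y) = -7*x^2 + 1*x*y + 4*y^2 + 8*x + 4*y - 6 is:
H = [[-14, 1], [1, 8]]
Trace = -14 + 8 = -6
Determinant = -14*8 - (1)^2 = -113
Discriminant = (-6)^2 - 4*-113 = 488.0
Eigenvalues: lambda_1 = -14.0454, lambda_2 = 8.0454
The function is not concave.

0


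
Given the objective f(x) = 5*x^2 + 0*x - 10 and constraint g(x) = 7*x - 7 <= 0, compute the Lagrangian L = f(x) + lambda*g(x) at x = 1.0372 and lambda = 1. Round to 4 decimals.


Step 1: Evaluate f(x).
f(1.0372) = 5*1.0372^2 + 0*1.0372 - 10 = -4.6211
Step 2: Evaluate g(x).
g(1.0372) = 7*1.0372 - 7 = 0.2604
Step 3: Compute Lagrangian.
L = -4.6211 + 1*0.2604 = -4.3607


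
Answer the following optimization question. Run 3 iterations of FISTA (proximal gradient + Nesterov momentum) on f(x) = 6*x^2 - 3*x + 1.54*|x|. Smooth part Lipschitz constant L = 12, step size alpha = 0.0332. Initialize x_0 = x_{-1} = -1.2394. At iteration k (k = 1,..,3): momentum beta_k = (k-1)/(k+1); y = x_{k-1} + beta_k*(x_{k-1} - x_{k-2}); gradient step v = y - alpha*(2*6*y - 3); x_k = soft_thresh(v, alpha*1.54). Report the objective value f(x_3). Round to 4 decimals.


FISTA on f(x) = 6*x^2 - 3*x + 1.54*|x|
L = 12, alpha = 0.0332
Iteration 1: beta = 0.0, y = -1.2394 + 0.0*(-1.2394 + 1.2394) = -1.2394
  grad(y) = -17.8728, v = y - alpha*grad = -0.646
  prox(v) = soft_thresh(-0.646, 0.0511) = -0.5949
Iteration 2: beta = 0.3333, y = -0.5949 + 0.3333*(-0.5949 + 1.2394) = -0.3801
  grad(y) = -7.5607, v = y - alpha*grad = -0.129
  prox(v) = soft_thresh(-0.129, 0.0511) = -0.0779
Iteration 3: beta = 0.5, y = -0.0779 + 0.5*(-0.0779 + 0.5949) = 0.1806
  grad(y) = -0.8331, v = y - alpha*grad = 0.2082
  prox(v) = soft_thresh(0.2082, 0.0511) = 0.1571
f(x_3) = 6*0.1571^2 - 3*0.1571 + 1.54*|0.1571| = -0.0813


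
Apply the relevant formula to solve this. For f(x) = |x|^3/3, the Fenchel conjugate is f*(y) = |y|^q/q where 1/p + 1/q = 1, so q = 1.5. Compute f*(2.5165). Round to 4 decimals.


The conjugate exponent q satisfies 1/p + 1/q = 1.
p = 3, so q = 3/(3 - 1) = 1.5
|y|^q = 2.5165^1.5 = 3.992
f*(2.5165) = 3.992 / 1.5 = 2.6614


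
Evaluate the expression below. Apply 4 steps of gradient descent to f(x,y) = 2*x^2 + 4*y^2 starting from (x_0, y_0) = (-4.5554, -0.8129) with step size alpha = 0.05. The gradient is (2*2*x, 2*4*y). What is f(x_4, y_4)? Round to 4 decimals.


Gradient descent on f(x,y) = 2*x^2 + 4*y^2.
Starting point: (-4.5554, -0.8129), alpha = 0.05
Step 1: grad_x = 2*2*-4.5554 = -18.2216, grad_y = 2*4*-0.8129 = -6.5032
  x_1 = -4.5554 - 0.05*-18.2216 = -3.6443
  y_1 = -0.8129 - 0.05*-6.5032 = -0.4877
Step 2: grad_x = 2*2*-3.6443 = -14.5773, grad_y = 2*4*-0.4877 = -3.9019
  x_2 = -3.6443 - 0.05*-14.5773 = -2.9155
  y_2 = -0.4877 - 0.05*-3.9019 = -0.2926
Step 3: grad_x = 2*2*-2.9155 = -11.6618, grad_y = 2*4*-0.2926 = -2.3412
  x_3 = -2.9155 - 0.05*-11.6618 = -2.3324
  y_3 = -0.2926 - 0.05*-2.3412 = -0.1756
Step 4: grad_x = 2*2*-2.3324 = -9.3295, grad_y = 2*4*-0.1756 = -1.4047
  x_4 = -2.3324 - 0.05*-9.3295 = -1.8659
  y_4 = -0.1756 - 0.05*-1.4047 = -0.1054
f(-1.8659, -0.1054) = 2*(-1.8659)^2 + 4*(-0.1054)^2 = 7.0075


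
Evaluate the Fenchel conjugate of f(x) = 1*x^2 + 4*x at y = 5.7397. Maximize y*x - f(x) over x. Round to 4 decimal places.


f*(y) = sup_x {y*x - a*x^2 - b*x} = sup_x {(y-b)*x - a*x^2}
FOC: (y - b) - 2a*x = 0 => x* = (y - b)/(2a)
x* = (5.7397 - 4)/(2*1) = 0.8699
f*(5.7397) = (y-b)^2/(4a) = (5.7397 - 4)^2/(4*1)
= 3.0266/4 = 0.7566


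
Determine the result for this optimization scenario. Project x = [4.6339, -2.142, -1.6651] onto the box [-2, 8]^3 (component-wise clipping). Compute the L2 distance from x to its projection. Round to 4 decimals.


Project each component onto [-2, 8].
clip(4.6339) = 4.6339, clip(-2.142) = -2.0, clip(-1.6651) = -1.6651
Projection = [4.6339, -2.0, -1.6651]
Squared diffs: [0.0, 0.0202, 0.0]
Distance = sqrt(0.0202) = 0.142


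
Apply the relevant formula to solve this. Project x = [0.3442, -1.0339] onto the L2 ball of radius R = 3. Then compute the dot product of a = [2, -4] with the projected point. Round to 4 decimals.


Step 1: Compute ||x|| (intermediates to 6 decimals).
||x|| = sqrt(0.3442^2 + (-1.0339)^2) = 1.089689
Step 2: Project.
Since ||x|| <= R, proj = x (no scaling needed).
proj(x) = [0.3442, -1.0339]
Step 3: Dot product.
a^T * proj(x) = 2*0.3442 - 4*(-1.0339) = 4.824


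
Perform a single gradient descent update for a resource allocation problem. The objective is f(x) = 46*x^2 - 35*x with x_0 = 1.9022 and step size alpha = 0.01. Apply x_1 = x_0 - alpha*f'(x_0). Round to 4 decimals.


We compute the gradient at x_0 and apply the update.
f'(x) = 92*x - 35
f'(1.9022) = 92*1.9022 - 35 = 140.0024
x_1 = 1.9022 - 0.01*140.0024 = 0.5022


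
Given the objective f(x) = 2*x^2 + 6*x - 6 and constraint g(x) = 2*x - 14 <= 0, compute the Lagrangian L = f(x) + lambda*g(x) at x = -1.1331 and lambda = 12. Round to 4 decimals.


Step 1: Evaluate f(x).
f(-1.1331) = 2*(-1.1331)^2 + 6*(-1.1331) - 6 = -10.2308
Step 2: Evaluate g(x).
g(-1.1331) = 2*-1.1331 - 14 = -16.2662
Step 3: Compute Lagrangian.
L = -10.2308 + 12*-16.2662 = -205.4252


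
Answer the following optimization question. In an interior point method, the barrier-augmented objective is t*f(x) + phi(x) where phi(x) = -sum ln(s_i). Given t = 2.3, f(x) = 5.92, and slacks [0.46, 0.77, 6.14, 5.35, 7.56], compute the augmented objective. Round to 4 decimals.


Step 1: Compute log-barrier.
ln values: [-0.7765, -0.2614, 1.8148, 1.6771, 2.0229]
phi = -(-0.7765 - 0.2614 + 1.8148 + 1.6771 + 2.0229) = -4.4769
Step 2: Compute augmented objective.
t*f(x) = 2.3*5.92 = 13.616
Total = 13.616 - 4.4769 = 9.1391


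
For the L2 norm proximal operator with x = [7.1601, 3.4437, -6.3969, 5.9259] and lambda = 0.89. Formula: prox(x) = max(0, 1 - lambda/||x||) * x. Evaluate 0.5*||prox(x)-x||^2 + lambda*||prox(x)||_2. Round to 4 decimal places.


Step 1: Compute ||x||.
||x|| = 11.7967
Step 2: Compute scaling factor.
scale = max(0, 1 - 0.89/11.7967) = 0.9246
Step 3: prox(x) = [6.6199, 3.1839, -5.9143, 5.4788]
||prox(x)|| = 10.9067
Step 4: Proximal objective.
0.5*||prox-x||^2 = 0.3961
lambda*||prox|| = 9.707
Total = 10.103


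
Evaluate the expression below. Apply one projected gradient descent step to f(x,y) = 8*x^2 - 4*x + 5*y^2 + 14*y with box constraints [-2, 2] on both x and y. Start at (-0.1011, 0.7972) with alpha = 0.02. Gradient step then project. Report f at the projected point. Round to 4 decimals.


Step 1: Compute gradient at (-0.1011, 0.7972).
grad_x = 2*8*-0.1011 - 4 = -5.6176
grad_y = 2*5*0.7972 + 14 = 21.972
Step 2: Gradient step.
x_raw = -0.1011 - 0.02*-5.6176 = 0.0113
y_raw = 0.7972 - 0.02*21.972 = 0.3578
Step 3: Project onto [-2, 2].
x_proj = clip(0.0113) = 0.0113
y_proj = clip(0.3578) = 0.3578
Step 4: Evaluate f.
f(0.0113, 0.3578) = 5.6046


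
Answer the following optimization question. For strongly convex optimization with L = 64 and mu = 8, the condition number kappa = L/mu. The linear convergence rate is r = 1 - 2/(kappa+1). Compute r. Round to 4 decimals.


Step 1: Compute the condition number.
kappa = L/mu = 64/8 = 8.0
Step 2: Compute the convergence rate.
r = 1 - 2/(kappa + 1) = 1 - 2*mu/(L + mu) = (L - mu)/(L + mu) = 56/72 = 0.7778


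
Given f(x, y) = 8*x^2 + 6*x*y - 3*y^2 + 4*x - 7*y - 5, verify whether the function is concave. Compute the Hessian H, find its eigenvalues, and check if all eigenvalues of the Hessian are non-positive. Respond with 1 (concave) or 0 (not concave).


The Hessian of f(x,y) = 8*x^2 + 6*x*y - 3*y^2 + 4*x - 7*y - 5 is:
H = [[16, 6], [6, -6]]
Trace = 16 - 6 = 10
Determinant = 16*-6 - (6)^2 = -132
Discriminant = (10)^2 - 4*-132 = 628.0
Eigenvalues: lambda_1 = -7.53, lambda_2 = 17.53
The function is not concave.

0


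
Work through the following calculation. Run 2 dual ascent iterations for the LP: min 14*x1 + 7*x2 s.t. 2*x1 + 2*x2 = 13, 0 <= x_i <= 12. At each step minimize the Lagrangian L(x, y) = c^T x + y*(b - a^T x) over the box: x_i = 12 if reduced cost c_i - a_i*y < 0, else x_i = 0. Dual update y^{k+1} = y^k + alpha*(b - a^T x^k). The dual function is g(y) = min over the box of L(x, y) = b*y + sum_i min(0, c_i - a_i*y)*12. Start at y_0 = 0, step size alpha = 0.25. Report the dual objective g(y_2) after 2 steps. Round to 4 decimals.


Dual ascent for LP: min 14*x1 + 7*x2, 2*x1 + 2*x2 = 13, 0 <= x_i <= 12
Step 1: y^k = 0.0, reduced costs: (14.0, 7.0)
  x^k = (0.0, 0.0), subgradient = b - a^T x = 13.0
  y^{k+1} = 0.0 + 0.25*13.0 = 3.25
Step 2: y^k = 3.25, reduced costs: (7.5, 0.5)
  x^k = (0.0, 0.0), subgradient = b - a^T x = 13.0
  y^{k+1} = 3.25 + 0.25*13.0 = 6.5
Dual objective at y_2 = 6.5: reduced costs (1.0, -6.0), box minimizer x = (0.0, 12.0)
g(y_2) = b*y + (c1 - a1*y)*x1 + (c2 - a2*y)*x2 = 13*6.5 + 1.0*0.0 + (-6.0)*12.0 = 84.5 + 0.0 - 72.0 = 12.5


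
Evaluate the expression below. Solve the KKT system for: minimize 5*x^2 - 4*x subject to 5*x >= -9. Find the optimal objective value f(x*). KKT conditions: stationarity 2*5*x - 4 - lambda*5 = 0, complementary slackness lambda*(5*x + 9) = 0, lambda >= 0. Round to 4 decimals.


Step 1: Try lambda = 0 (constraint inactive).
Stationarity: 2*5*x - 4 = 0
x* = 4/(2*5) = 0.4
Check constraint: 5*0.4 = 2.0 >= -9 -- satisfied.
Step 2: Compute optimal value.
f(x*) = 5*0.4^2 - 4*0.4 = -0.8


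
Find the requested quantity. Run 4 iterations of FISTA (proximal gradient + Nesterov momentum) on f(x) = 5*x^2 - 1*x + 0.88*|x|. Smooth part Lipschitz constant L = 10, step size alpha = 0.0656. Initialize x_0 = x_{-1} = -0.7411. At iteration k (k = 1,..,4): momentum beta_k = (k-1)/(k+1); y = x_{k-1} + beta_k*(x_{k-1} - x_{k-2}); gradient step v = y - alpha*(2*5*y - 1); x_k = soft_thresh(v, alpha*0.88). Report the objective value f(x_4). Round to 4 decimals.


FISTA on f(x) = 5*x^2 - 1*x + 0.88*|x|
L = 10, alpha = 0.0656
Iteration 1: beta = 0.0, y = -0.7411 + 0.0*(-0.7411 + 0.7411) = -0.7411
  grad(y) = -8.411, v = y - alpha*grad = -0.1893
  prox(v) = soft_thresh(-0.1893, 0.0577) = -0.1316
Iteration 2: beta = 0.3333, y = -0.1316 + 0.3333*(-0.1316 + 0.7411) = 0.0716
  grad(y) = -0.2845, v = y - alpha*grad = 0.0902
  prox(v) = soft_thresh(0.0902, 0.0577) = 0.0325
Iteration 3: beta = 0.5, y = 0.0325 + 0.5*(0.0325 + 0.1316) = 0.1145
  grad(y) = 0.1453, v = y - alpha*grad = 0.105
  prox(v) = soft_thresh(0.105, 0.0577) = 0.0473
Iteration 4: beta = 0.6, y = 0.0473 + 0.6*(0.0473 - 0.0325) = 0.0561
  grad(y) = -0.4386, v = y - alpha*grad = 0.0849
  prox(v) = soft_thresh(0.0849, 0.0577) = 0.0272
f(x_4) = 5*0.0272^2 - 1*0.0272 + 0.88*|0.0272| = 0.0004


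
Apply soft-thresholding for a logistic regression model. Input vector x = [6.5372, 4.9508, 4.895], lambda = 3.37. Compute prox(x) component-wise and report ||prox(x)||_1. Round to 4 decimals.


Soft-thresholding with lambda = 3.37:
prox(6.5372) = sign(6.5372)*max(|6.5372| - 3.37, 0) = 3.1672
prox(4.9508) = sign(4.9508)*max(|4.9508| - 3.37, 0) = 1.5808
prox(4.895) = sign(4.895)*max(|4.895| - 3.37, 0) = 1.525
prox(x) = [3.1672, 1.5808, 1.525]
||prox(x)||_1 = 3.1672 + 1.5808 + 1.525 = 6.273


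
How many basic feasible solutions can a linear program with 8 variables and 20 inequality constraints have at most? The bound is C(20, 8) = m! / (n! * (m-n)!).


Each vertex corresponds to some choice of n active constraints out of m, so the number of vertices is at most C(m, n) = m! / (n!(m-n)!).
m = 20, n = 8
Numerator: 20 * 19 * 18 * 17 * 16 * 15 * 14 * 13
Denominator: 8! = 40320
C(20, 8) = 125970


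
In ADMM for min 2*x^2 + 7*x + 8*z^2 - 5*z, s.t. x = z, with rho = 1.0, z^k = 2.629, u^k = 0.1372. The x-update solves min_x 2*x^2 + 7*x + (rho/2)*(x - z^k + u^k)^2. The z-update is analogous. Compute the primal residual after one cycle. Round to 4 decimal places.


ADMM iteration with rho = 1.0, z^k = 2.629, u^k = 0.1372
Step 1: x-update.
Minimize 2*x^2 + 7*x + (1.0/2)*(x - 2.629 + 0.1372)^2
FOC: (2*2 + 1.0)*x = -7 + 1.0*(2.629 - 0.1372)
x^{k+1} = -0.9016
Step 2: z-update.
Minimize 8*z^2 - 5*z + (1.0/2)*(-0.9016 - z + 0.1372)^2
FOC: (2*8 + 1.0)*z = 5 + 1.0*(-0.9016 + 0.1372)
z^{k+1} = 0.2492
Step 3: u-update.
u^{k+1} = 0.1372 - 0.9016 - 0.2492 = -1.0136
Step 4: Primal residual = |-0.9016 - 0.2492| = 1.1508


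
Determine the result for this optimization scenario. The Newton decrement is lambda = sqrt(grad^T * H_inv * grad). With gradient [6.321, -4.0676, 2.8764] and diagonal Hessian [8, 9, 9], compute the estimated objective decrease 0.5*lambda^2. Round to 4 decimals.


Step 1: H is diagonal, so H^(-1) * g = [0.7901, -0.452, 0.3196].
Step 2: g^T H^(-1) g = sum_i g_i^2 / H_ii
  = (6.321)^2/8 + (-4.0676)^2/9 + (2.8764)^2/9
  = 4.9944 + 1.8384 + 0.9193 = 7.7521
Step 3: Objective decrease = 0.5 * g^T H^(-1) g = 3.876


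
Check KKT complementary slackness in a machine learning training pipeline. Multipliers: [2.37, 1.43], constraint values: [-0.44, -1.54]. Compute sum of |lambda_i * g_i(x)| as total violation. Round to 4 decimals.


KKT complementary slackness check:
lambda_1 * g_1 = 2.37 * -0.44 = -1.0428
lambda_2 * g_2 = 1.43 * -1.54 = -2.2022
Total violation = 1.0428 + 2.2022 = 3.245


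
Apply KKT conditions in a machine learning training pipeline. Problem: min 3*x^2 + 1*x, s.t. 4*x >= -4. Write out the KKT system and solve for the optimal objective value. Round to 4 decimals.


Step 1: Try lambda = 0 (constraint inactive).
Stationarity: 2*3*x + 1 = 0
x* = -1/(2*3) = -1/6 = -0.1667 (rounded; the exact value -1/6 is used below)
Check constraint: 4*-0.1667 = -0.6668 >= -4 -- satisfied.
Step 2: Compute optimal value.
f(x*) = 3*(-1/6)^2 + 1*(-1/6) = -0.0833


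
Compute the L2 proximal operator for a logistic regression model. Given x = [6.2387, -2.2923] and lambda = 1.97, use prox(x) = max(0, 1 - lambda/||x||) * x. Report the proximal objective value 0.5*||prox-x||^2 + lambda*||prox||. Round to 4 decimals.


Step 1: Compute ||x||.
||x|| = 6.6465
Step 2: Compute scaling factor.
scale = max(0, 1 - 1.97/6.6465) = 0.7036
Step 3: prox(x) = [4.3896, -1.6129]
||prox(x)|| = 4.6765
Step 4: Proximal objective.
0.5*||prox-x||^2 = 1.9405
lambda*||prox|| = 9.2127
Total = 11.1532


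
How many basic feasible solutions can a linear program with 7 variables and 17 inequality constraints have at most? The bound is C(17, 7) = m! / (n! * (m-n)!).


Each vertex corresponds to some choice of n active constraints out of m, so the number of vertices is at most C(m, n) = m! / (n!(m-n)!).
m = 17, n = 7
Numerator: 17 * 16 * 15 * 14 * 13 * 12 * 11
Denominator: 7! = 5040
C(17, 7) = 19448


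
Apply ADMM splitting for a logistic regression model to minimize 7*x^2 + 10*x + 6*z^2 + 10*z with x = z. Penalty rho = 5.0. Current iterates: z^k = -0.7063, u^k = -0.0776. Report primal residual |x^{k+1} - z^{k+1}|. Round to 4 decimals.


ADMM iteration with rho = 5.0, z^k = -0.7063, u^k = -0.0776
Step 1: x-update.
Minimize 7*x^2 + 10*x + (5.0/2)*(x + 0.7063 - 0.0776)^2
FOC: (2*7 + 5.0)*x = -10 + 5.0*(-0.7063 + 0.0776)
x^{k+1} = -0.6918
Step 2: z-update.
Minimize 6*z^2 + 10*z + (5.0/2)*(-0.6918 - z - 0.0776)^2
FOC: (2*6 + 5.0)*z = -10 + 5.0*(-0.6918 - 0.0776)
z^{k+1} = -0.8145
Step 3: u-update.
u^{k+1} = -0.0776 - 0.6918 + 0.8145 = 0.0452
Step 4: Primal residual = |-0.6918 + 0.8145| = 0.1228


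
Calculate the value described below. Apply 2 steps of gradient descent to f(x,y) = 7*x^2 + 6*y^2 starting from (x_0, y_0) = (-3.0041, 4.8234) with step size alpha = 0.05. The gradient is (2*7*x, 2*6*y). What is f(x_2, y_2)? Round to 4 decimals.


Gradient descent on f(x,y) = 7*x^2 + 6*y^2.
Starting point: (-3.0041, 4.8234), alpha = 0.05
Step 1: grad_x = 2*7*-3.0041 = -42.0574, grad_y = 2*6*4.8234 = 57.8808
  x_1 = -3.0041 - 0.05*-42.0574 = -0.9012
  y_1 = 4.8234 - 0.05*57.8808 = 1.9294
Step 2: grad_x = 2*7*-0.9012 = -12.6172, grad_y = 2*6*1.9294 = 23.1523
  x_2 = -0.9012 - 0.05*-12.6172 = -0.2704
  y_2 = 1.9294 - 0.05*23.1523 = 0.7717
f(-0.2704, 0.7717) = 7*(-0.2704)^2 + 6*0.7717^2 = 4.0852


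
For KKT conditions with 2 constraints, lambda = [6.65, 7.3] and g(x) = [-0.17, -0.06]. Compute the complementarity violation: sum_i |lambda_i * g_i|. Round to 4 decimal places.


KKT complementary slackness check:
lambda_1 * g_1 = 6.65 * -0.17 = -1.1305
lambda_2 * g_2 = 7.3 * -0.06 = -0.438
Total violation = 1.1305 + 0.438 = 1.5685


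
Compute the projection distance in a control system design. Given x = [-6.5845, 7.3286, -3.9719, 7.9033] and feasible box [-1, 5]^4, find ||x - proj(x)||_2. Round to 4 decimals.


Project each component onto [-1, 5].
clip(-6.5845) = -1.0, clip(7.3286) = 5.0, clip(-3.9719) = -1.0, clip(7.9033) = 5.0
Projection = [-1.0, 5.0, -1.0, 5.0]
Squared diffs: [31.1866, 5.4224, 8.8322, 8.4292]
Distance = sqrt(53.8704) = 7.3396


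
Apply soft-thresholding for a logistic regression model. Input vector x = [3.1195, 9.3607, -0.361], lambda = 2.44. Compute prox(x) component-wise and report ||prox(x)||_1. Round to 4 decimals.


Soft-thresholding with lambda = 2.44:
prox(3.1195) = sign(3.1195)*max(|3.1195| - 2.44, 0) = 0.6795
prox(9.3607) = sign(9.3607)*max(|9.3607| - 2.44, 0) = 6.9207
prox(-0.361) = sign(-0.361)*max(|-0.361| - 2.44, 0) = 0.0
prox(x) = [0.6795, 6.9207, 0.0]
||prox(x)||_1 = 0.6795 + 6.9207 + 0.0 = 7.6002


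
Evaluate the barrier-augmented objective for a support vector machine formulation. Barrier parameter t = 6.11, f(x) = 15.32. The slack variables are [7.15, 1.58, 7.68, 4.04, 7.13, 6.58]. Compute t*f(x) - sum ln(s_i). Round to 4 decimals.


Step 1: Compute log-barrier.
ln values: [1.9671, 0.4574, 2.0386, 1.3962, 1.9643, 1.884]
phi = -(1.9671 + 0.4574 + 2.0386 + 1.3962 + 1.9643 + 1.884) = -9.7077
Step 2: Compute augmented objective.
t*f(x) = 6.11*15.32 = 93.6052
Total = 93.6052 - 9.7077 = 83.8975


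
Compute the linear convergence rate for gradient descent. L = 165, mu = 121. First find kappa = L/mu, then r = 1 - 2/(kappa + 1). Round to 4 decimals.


Step 1: Compute the condition number.
kappa = L/mu = 165/121 = 1.3636
Step 2: Compute the convergence rate.
r = 1 - 2/(kappa + 1) = 1 - 2*mu/(L + mu) = (L - mu)/(L + mu) = 44/286 = 0.1538


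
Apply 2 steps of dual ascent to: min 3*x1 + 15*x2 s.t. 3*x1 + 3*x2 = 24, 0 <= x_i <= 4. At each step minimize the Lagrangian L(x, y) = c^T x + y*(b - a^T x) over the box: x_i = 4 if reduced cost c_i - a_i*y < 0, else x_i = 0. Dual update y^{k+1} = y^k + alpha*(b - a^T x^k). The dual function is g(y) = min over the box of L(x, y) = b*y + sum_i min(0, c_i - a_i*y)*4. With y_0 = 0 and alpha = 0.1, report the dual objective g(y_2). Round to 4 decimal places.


Dual ascent for LP: min 3*x1 + 15*x2, 3*x1 + 3*x2 = 24, 0 <= x_i <= 4
Step 1: y^k = 0.0, reduced costs: (3.0, 15.0)
  x^k = (0.0, 0.0), subgradient = b - a^T x = 24.0
  y^{k+1} = 0.0 + 0.1*24.0 = 2.4
Step 2: y^k = 2.4, reduced costs: (-4.2, 7.8)
  x^k = (4.0, 0.0), subgradient = b - a^T x = 12.0
  y^{k+1} = 2.4 + 0.1*12.0 = 3.6
Dual objective at y_2 = 3.6: reduced costs (-7.8, 4.2), box minimizer x = (4.0, 0.0)
g(y_2) = b*y + (c1 - a1*y)*x1 + (c2 - a2*y)*x2 = 24*3.6 + (-7.8)*4.0 + 4.2*0.0 = 86.4 - 31.2 + 0.0 = 55.2


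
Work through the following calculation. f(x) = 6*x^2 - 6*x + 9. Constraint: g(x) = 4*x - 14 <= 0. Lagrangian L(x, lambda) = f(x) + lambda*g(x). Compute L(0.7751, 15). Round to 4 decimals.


Step 1: Evaluate f(x).
f(0.7751) = 6*0.7751^2 - 6*0.7751 + 9 = 7.9541
Step 2: Evaluate g(x).
g(0.7751) = 4*0.7751 - 14 = -10.8996
Step 3: Compute Lagrangian.
L = 7.9541 + 15*-10.8996 = -155.5399


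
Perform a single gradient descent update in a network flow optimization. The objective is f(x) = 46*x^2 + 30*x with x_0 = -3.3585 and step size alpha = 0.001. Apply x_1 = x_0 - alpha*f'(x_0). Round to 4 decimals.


We compute the gradient at x_0 and apply the update.
f'(x) = 92*x + 30
f'(-3.3585) = 92*-3.3585 + 30 = -278.982
x_1 = -3.3585 - 0.001*-278.982 = -3.0795


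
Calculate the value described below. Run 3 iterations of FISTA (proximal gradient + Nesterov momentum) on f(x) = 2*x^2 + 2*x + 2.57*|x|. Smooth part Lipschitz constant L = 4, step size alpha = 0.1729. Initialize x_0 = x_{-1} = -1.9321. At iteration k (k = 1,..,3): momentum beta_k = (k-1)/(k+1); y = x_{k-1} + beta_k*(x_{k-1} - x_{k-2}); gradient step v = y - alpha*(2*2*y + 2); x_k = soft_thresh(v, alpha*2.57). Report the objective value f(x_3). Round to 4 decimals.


FISTA on f(x) = 2*x^2 + 2*x + 2.57*|x|
L = 4, alpha = 0.1729
Iteration 1: beta = 0.0, y = -1.9321 + 0.0*(-1.9321 + 1.9321) = -1.9321
  grad(y) = -5.7284, v = y - alpha*grad = -0.9417
  prox(v) = soft_thresh(-0.9417, 0.4444) = -0.4973
Iteration 2: beta = 0.3333, y = -0.4973 + 0.3333*(-0.4973 + 1.9321) = -0.019
  grad(y) = 1.9238, v = y - alpha*grad = -0.3517
  prox(v) = soft_thresh(-0.3517, 0.4444) = 0.0
Iteration 3: beta = 0.5, y = 0.0 + 0.5*(0.0 + 0.4973) = 0.2487
  grad(y) = 2.9946, v = y - alpha*grad = -0.2691
  prox(v) = soft_thresh(-0.2691, 0.4444) = 0.0
f(x_3) = 2*0.0^2 + 2*0.0 + 2.57*|0.0| = 0.0


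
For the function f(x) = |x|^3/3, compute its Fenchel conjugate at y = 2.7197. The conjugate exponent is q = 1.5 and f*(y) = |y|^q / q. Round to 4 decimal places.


The conjugate exponent q satisfies 1/p + 1/q = 1.
p = 3, so q = 3/(3 - 1) = 1.5
|y|^q = 2.7197^1.5 = 4.4852
f*(2.7197) = 4.4852 / 1.5 = 2.9901


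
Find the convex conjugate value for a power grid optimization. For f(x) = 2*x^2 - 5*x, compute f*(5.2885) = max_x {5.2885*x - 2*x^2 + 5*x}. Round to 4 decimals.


f*(y) = sup_x {y*x - a*x^2 - b*x} = sup_x {(y-b)*x - a*x^2}
FOC: (y - b) - 2a*x = 0 => x* = (y - b)/(2a)
x* = (5.2885 + 5)/(2*2) = 2.5721
f*(5.2885) = (y-b)^2/(4a) = (5.2885 + 5)^2/(4*2)
= 105.8532/8 = 13.2317


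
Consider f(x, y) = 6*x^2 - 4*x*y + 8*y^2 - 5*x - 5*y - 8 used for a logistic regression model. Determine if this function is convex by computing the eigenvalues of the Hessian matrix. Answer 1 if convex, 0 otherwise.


The Hessian of f(x,y) = 6*x^2 - 4*x*y + 8*y^2 - 5*x - 5*y - 8 is:
H = [[12, -4], [-4, 16]]
Trace = 12 + 16 = 28
Determinant = 12*16 - (-4)^2 = 176
Discriminant = (28)^2 - 4*176 = 80.0
Eigenvalues: lambda_1 = 9.5279, lambda_2 = 18.4721
The function is convex.

1


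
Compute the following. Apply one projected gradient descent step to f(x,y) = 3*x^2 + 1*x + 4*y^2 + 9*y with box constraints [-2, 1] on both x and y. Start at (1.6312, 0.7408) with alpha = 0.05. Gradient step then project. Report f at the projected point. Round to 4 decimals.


Step 1: Compute gradient at (1.6312, 0.7408).
grad_x = 2*3*1.6312 + 1 = 10.7872
grad_y = 2*4*0.7408 + 9 = 14.9264
Step 2: Gradient step.
x_raw = 1.6312 - 0.05*10.7872 = 1.0918
y_raw = 0.7408 - 0.05*14.9264 = -0.0055
Step 3: Project onto [-2, 1].
x_proj = clip(1.0918) = 1.0
y_proj = clip(-0.0055) = -0.0055
Step 4: Evaluate f.
f(1.0, -0.0055) = 3.9504


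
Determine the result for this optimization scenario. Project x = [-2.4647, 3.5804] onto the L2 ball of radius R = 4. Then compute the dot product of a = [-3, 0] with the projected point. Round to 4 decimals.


Step 1: Compute ||x|| (intermediates to 6 decimals).
||x|| = sqrt((-2.4647)^2 + 3.5804^2) = 4.346724
Step 2: Project.
Since ||x|| > R, scale = R/||x|| = 4/4.346724 = 0.920233, proj(x) = scale * x
proj(x) = [-2.268098, 3.294802]
Step 3: Dot product.
a^T * proj(x) = -3*(-2.268098) + 0*3.294802 = 6.8043


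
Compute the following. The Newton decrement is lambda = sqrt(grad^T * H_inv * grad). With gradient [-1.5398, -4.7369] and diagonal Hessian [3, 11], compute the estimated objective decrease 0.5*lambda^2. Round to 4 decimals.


Step 1: H is diagonal, so H^(-1) * g = [-0.5133, -0.4306].
Step 2: g^T H^(-1) g = sum_i g_i^2 / H_ii
  = (-1.5398)^2/3 + (-4.7369)^2/11
  = 0.7903 + 2.0398 = 2.8302
Step 3: Objective decrease = 0.5 * g^T H^(-1) g = 1.4151


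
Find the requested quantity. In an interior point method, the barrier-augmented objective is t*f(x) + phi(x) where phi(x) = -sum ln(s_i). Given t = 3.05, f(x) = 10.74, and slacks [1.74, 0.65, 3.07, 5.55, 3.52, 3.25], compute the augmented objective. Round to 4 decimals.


Step 1: Compute log-barrier.
ln values: [0.5539, -0.4308, 1.1217, 1.7138, 1.2585, 1.1787]
phi = -(0.5539 - 0.4308 + 1.1217 + 1.7138 + 1.2585 + 1.1787) = -5.3957
Step 2: Compute augmented objective.
t*f(x) = 3.05*10.74 = 32.757
Total = 32.757 - 5.3957 = 27.3613


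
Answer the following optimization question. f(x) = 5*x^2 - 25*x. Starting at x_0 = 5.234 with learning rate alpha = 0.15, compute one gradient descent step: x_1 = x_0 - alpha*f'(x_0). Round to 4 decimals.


We compute the gradient at x_0 and apply the update.
f'(x) = 10*x - 25
f'(5.234) = 10*5.234 - 25 = 27.34
x_1 = 5.234 - 0.15*27.34 = 1.133


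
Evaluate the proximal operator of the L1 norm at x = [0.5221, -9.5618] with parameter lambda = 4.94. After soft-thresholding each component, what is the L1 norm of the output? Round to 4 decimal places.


Soft-thresholding with lambda = 4.94:
prox(0.5221) = sign(0.5221)*max(|0.5221| - 4.94, 0) = 0.0
prox(-9.5618) = sign(-9.5618)*max(|-9.5618| - 4.94, 0) = -4.6218
prox(x) = [0.0, -4.6218]
||prox(x)||_1 = 0.0 + 4.6218 = 4.6218


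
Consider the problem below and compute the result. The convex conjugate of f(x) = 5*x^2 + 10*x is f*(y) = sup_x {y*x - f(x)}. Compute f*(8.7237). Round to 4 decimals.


f*(y) = sup_x {y*x - a*x^2 - b*x} = sup_x {(y-b)*x - a*x^2}
FOC: (y - b) - 2a*x = 0 => x* = (y - b)/(2a)
x* = (8.7237 - 10)/(2*5) = -0.1276
f*(8.7237) = (y-b)^2/(4a) = (8.7237 - 10)^2/(4*5)
= 1.6289/20 = 0.0814


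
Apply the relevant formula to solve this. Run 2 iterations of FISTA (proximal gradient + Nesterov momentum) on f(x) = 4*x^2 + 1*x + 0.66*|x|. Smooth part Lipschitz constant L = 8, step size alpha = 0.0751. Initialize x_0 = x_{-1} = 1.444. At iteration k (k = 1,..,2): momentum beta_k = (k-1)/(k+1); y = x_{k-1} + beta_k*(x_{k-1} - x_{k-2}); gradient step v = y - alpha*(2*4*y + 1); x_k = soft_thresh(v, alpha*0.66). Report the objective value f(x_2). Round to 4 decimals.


FISTA on f(x) = 4*x^2 + 1*x + 0.66*|x|
L = 8, alpha = 0.0751
Iteration 1: beta = 0.0, y = 1.444 + 0.0*(1.444 - 1.444) = 1.444
  grad(y) = 12.552, v = y - alpha*grad = 0.5013
  prox(v) = soft_thresh(0.5013, 0.0496) = 0.4518
Iteration 2: beta = 0.3333, y = 0.4518 + 0.3333*(0.4518 - 1.444) = 0.121
  grad(y) = 1.9683, v = y - alpha*grad = -0.0268
  prox(v) = soft_thresh(-0.0268, 0.0496) = 0.0
f(x_2) = 4*0.0^2 + 1*0.0 + 0.66*|0.0| = 0.0


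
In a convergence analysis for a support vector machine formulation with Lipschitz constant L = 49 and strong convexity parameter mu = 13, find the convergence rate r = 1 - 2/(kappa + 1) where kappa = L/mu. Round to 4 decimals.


Step 1: Compute the condition number.
kappa = L/mu = 49/13 = 3.7692
Step 2: Compute the convergence rate.
r = 1 - 2/(kappa + 1) = 1 - 2*mu/(L + mu) = (L - mu)/(L + mu) = 36/62 = 0.5806


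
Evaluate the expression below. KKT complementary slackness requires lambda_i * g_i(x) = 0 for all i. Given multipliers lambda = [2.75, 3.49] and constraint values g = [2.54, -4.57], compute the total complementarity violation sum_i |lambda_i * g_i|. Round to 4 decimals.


KKT complementary slackness check:
lambda_1 * g_1 = 2.75 * 2.54 = 6.985
lambda_2 * g_2 = 3.49 * -4.57 = -15.9493
Total violation = 6.985 + 15.9493 = 22.9343


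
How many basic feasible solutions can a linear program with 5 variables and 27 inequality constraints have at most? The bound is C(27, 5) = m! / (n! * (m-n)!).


Each vertex corresponds to some choice of n active constraints out of m, so the number of vertices is at most C(m, n) = m! / (n!(m-n)!).
m = 27, n = 5
Numerator: 27 * 26 * 25 * 24 * 23
Denominator: 5! = 120
C(27, 5) = 80730


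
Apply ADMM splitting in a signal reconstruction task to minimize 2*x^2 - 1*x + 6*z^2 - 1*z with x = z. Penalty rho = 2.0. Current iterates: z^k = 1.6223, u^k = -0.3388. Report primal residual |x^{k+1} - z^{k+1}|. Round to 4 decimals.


ADMM iteration with rho = 2.0, z^k = 1.6223, u^k = -0.3388
Step 1: x-update.
Minimize 2*x^2 - 1*x + (2.0/2)*(x - 1.6223 - 0.3388)^2
FOC: (2*2 + 2.0)*x = 1 + 2.0*(1.6223 + 0.3388)
x^{k+1} = 0.8204
Step 2: z-update.
Minimize 6*z^2 - 1*z + (2.0/2)*(0.8204 - z - 0.3388)^2
FOC: (2*6 + 2.0)*z = 1 + 2.0*(0.8204 - 0.3388)
z^{k+1} = 0.1402
Step 3: u-update.
u^{k+1} = -0.3388 + 0.8204 - 0.1402 = 0.3413
Step 4: Primal residual = |0.8204 - 0.1402| = 0.6801


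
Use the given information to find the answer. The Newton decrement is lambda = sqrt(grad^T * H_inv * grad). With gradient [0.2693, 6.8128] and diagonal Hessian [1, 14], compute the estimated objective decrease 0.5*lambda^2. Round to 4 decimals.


Step 1: H is diagonal, so H^(-1) * g = [0.2693, 0.4866].
Step 2: g^T H^(-1) g = sum_i g_i^2 / H_ii
  = (0.2693)^2/1 + (6.8128)^2/14
  = 0.0725 + 3.3153 = 3.3878
Step 3: Objective decrease = 0.5 * g^T H^(-1) g = 1.6939


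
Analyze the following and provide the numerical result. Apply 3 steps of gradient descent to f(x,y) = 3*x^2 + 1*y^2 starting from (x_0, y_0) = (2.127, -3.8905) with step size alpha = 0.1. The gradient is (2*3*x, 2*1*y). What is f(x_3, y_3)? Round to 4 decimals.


Gradient descent on f(x,y) = 3*x^2 + 1*y^2.
Starting point: (2.127, -3.8905), alpha = 0.1
Step 1: grad_x = 2*3*2.127 = 12.762, grad_y = 2*1*-3.8905 = -7.781
  x_1 = 2.127 - 0.1*12.762 = 0.8508
  y_1 = -3.8905 - 0.1*-7.781 = -3.1124
Step 2: grad_x = 2*3*0.8508 = 5.1048, grad_y = 2*1*-3.1124 = -6.2248
  x_2 = 0.8508 - 0.1*5.1048 = 0.3403
  y_2 = -3.1124 - 0.1*-6.2248 = -2.4899
Step 3: grad_x = 2*3*0.3403 = 2.0419, grad_y = 2*1*-2.4899 = -4.9798
  x_3 = 0.3403 - 0.1*2.0419 = 0.1361
  y_3 = -2.4899 - 0.1*-4.9798 = -1.9919
f(0.1361, -1.9919) = 3*0.1361^2 + 1*(-1.9919)^2 = 4.0234


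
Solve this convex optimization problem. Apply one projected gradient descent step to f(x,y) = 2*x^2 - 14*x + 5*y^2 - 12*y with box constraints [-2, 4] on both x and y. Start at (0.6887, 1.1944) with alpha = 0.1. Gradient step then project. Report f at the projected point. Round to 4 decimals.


Step 1: Compute gradient at (0.6887, 1.1944).
grad_x = 2*2*0.6887 - 14 = -11.2452
grad_y = 2*5*1.1944 - 12 = -0.056
Step 2: Gradient step.
x_raw = 0.6887 - 0.1*-11.2452 = 1.8132
y_raw = 1.1944 - 0.1*-0.056 = 1.2
Step 3: Project onto [-2, 4].
x_proj = clip(1.8132) = 1.8132
y_proj = clip(1.2) = 1.2
Step 4: Evaluate f.
f(1.8132, 1.2) = -26.0095


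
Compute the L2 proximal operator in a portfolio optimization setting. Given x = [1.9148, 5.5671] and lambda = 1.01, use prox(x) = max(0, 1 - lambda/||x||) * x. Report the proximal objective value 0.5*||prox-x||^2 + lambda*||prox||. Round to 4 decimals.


Step 1: Compute ||x||.
||x|| = 5.8872
Step 2: Compute scaling factor.
scale = max(0, 1 - 1.01/5.8872) = 0.8284
Step 3: prox(x) = [1.5863, 4.612]
||prox(x)|| = 4.8772
Step 4: Proximal objective.
0.5*||prox-x||^2 = 0.5101
lambda*||prox|| = 4.926
Total = 5.436


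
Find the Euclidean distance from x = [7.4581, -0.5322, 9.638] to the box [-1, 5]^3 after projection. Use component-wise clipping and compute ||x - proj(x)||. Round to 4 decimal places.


Project each component onto [-1, 5].
clip(7.4581) = 5.0, clip(-0.5322) = -0.5322, clip(9.638) = 5.0
Projection = [5.0, -0.5322, 5.0]
Squared diffs: [6.0423, 0.0, 21.511]
Distance = sqrt(27.5533) = 5.2491


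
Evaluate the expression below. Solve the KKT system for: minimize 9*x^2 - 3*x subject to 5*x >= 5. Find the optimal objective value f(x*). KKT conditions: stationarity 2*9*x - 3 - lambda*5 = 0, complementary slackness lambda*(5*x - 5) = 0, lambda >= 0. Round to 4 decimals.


Step 1: Try lambda = 0 (constraint inactive).
x_unc = 3/(2*9) = 0.1667
Check: 5*0.1667 = 0.8335 < 5 -- violated!
Step 2: Constraint must be active: 5*x = 5
x* = 5/5 = 1.0
lambda = (2*9*1.0 - 3)/5 = 3.0
Step 3: Compute optimal value.
f(x*) = 9*1.0^2 - 3*1.0 = 6.0


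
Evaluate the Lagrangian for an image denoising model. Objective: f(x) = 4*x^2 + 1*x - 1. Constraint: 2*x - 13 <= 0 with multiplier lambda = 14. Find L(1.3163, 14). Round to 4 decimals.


Step 1: Evaluate f(x).
f(1.3163) = 4*1.3163^2 + 1*1.3163 - 1 = 7.2469
Step 2: Evaluate g(x).
g(1.3163) = 2*1.3163 - 13 = -10.3674
Step 3: Compute Lagrangian.
L = 7.2469 + 14*-10.3674 = -137.8967


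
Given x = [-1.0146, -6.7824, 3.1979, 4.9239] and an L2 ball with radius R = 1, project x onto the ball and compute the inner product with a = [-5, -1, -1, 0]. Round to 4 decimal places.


Step 1: Compute ||x|| (intermediates to 6 decimals).
||x|| = sqrt((-1.0146)^2 + (-6.7824)^2 + 3.1979^2 + 4.9239^2) = 9.02783
Step 2: Project.
Since ||x|| > R, scale = R/||x|| = 1/9.02783 = 0.110769, proj(x) = scale * x
proj(x) = [-0.112386, -0.75128, 0.354228, 0.545415]
Step 3: Dot product.
a^T * proj(x) = -5*(-0.112386) - 1*(-0.75128) - 1*0.354228 + 0*0.545415 = 0.959


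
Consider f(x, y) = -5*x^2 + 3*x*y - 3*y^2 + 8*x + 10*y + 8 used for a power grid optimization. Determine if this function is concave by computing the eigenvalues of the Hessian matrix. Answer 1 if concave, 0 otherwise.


The Hessian of f(x,y) = -5*x^2 + 3*x*y - 3*y^2 + 8*x + 10*y + 8 is:
H = [[-10, 3], [3, -6]]
Trace = -10 - 6 = -16
Determinant = -10*-6 - (3)^2 = 51
Discriminant = (-16)^2 - 4*51 = 52.0
Eigenvalues: lambda_1 = -11.6056, lambda_2 = -4.3944
The function is concave.

1


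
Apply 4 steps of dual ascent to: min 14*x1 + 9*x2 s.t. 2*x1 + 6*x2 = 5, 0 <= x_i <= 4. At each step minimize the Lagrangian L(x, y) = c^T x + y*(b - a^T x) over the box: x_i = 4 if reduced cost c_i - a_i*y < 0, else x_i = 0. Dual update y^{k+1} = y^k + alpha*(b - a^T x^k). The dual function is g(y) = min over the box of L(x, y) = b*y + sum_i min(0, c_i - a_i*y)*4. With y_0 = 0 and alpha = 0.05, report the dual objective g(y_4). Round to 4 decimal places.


Dual ascent for LP: min 14*x1 + 9*x2, 2*x1 + 6*x2 = 5, 0 <= x_i <= 4
Step 1: y^k = 0.0, reduced costs: (14.0, 9.0)
  x^k = (0.0, 0.0), subgradient = b - a^T x = 5.0
  y^{k+1} = 0.0 + 0.05*5.0 = 0.25
Step 2: y^k = 0.25, reduced costs: (13.5, 7.5)
  x^k = (0.0, 0.0), subgradient = b - a^T x = 5.0
  y^{k+1} = 0.25 + 0.05*5.0 = 0.5
Step 3: y^k = 0.5, reduced costs: (13.0, 6.0)
  x^k = (0.0, 0.0), subgradient = b - a^T x = 5.0
  y^{k+1} = 0.5 + 0.05*5.0 = 0.75
Step 4: y^k = 0.75, reduced costs: (12.5, 4.5)
  x^k = (0.0, 0.0), subgradient = b - a^T x = 5.0
  y^{k+1} = 0.75 + 0.05*5.0 = 1.0
Dual objective at y_4 = 1.0: reduced costs (12.0, 3.0), box minimizer x = (0.0, 0.0)
g(y_4) = b*y + (c1 - a1*y)*x1 + (c2 - a2*y)*x2 = 5*1.0 + 12.0*0.0 + 3.0*0.0 = 5.0 + 0.0 + 0.0 = 5.0


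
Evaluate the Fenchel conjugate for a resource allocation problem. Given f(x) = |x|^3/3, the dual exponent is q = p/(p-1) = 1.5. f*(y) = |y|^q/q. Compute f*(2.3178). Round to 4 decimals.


The conjugate exponent q satisfies 1/p + 1/q = 1.
p = 3, so q = 3/(3 - 1) = 1.5
|y|^q = 2.3178^1.5 = 3.5287
f*(2.3178) = 3.5287 / 1.5 = 2.3525


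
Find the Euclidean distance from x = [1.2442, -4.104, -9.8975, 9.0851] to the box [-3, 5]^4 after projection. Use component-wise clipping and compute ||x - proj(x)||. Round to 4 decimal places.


Project each component onto [-3, 5].
clip(1.2442) = 1.2442, clip(-4.104) = -3.0, clip(-9.8975) = -3.0, clip(9.0851) = 5.0
Projection = [1.2442, -3.0, -3.0, 5.0]
Squared diffs: [0.0, 1.2188, 47.5755, 16.688]
Distance = sqrt(65.4823) = 8.0921


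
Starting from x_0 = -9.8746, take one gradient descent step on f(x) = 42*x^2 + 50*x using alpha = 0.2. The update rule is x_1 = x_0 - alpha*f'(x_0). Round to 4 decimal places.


We compute the gradient at x_0 and apply the update.
f'(x) = 84*x + 50
f'(-9.8746) = 84*-9.8746 + 50 = -779.4664
x_1 = -9.8746 - 0.2*-779.4664 = 146.0187


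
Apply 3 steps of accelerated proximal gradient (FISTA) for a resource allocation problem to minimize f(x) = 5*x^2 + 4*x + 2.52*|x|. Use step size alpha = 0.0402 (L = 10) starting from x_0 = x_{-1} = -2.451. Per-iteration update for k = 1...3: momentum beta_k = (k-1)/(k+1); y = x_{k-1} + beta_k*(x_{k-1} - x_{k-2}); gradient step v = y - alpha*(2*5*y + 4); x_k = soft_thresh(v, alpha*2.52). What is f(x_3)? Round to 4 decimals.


FISTA on f(x) = 5*x^2 + 4*x + 2.52*|x|
L = 10, alpha = 0.0402
Iteration 1: beta = 0.0, y = -2.451 + 0.0*(-2.451 + 2.451) = -2.451
  grad(y) = -20.51, v = y - alpha*grad = -1.6265
  prox(v) = soft_thresh(-1.6265, 0.1013) = -1.5252
Iteration 2: beta = 0.3333, y = -1.5252 + 0.3333*(-1.5252 + 2.451) = -1.2166
  grad(y) = -8.1659, v = y - alpha*grad = -0.8883
  prox(v) = soft_thresh(-0.8883, 0.1013) = -0.787
Iteration 3: beta = 0.5, y = -0.787 + 0.5*(-0.787 + 1.5252) = -0.4179
  grad(y) = -0.1793, v = y - alpha*grad = -0.4107
  prox(v) = soft_thresh(-0.4107, 0.1013) = -0.3094
f(x_3) = 5*(-0.3094)^2 + 4*(-0.3094) + 2.52*|-0.3094| = 0.0208


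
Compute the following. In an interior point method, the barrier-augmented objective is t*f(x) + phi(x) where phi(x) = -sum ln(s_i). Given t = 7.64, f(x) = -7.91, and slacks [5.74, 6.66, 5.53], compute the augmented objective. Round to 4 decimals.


Step 1: Compute log-barrier.
ln values: [1.7475, 1.8961, 1.7102]
phi = -(1.7475 + 1.8961 + 1.7102) = -5.3538
Step 2: Compute augmented objective.
t*f(x) = 7.64*-7.91 = -60.4324
Total = -60.4324 - 5.3538 = -65.7862


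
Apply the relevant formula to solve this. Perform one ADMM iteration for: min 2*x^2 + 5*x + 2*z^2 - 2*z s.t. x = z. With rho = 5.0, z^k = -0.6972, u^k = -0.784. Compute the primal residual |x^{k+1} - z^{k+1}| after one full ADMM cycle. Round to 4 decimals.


ADMM iteration with rho = 5.0, z^k = -0.6972, u^k = -0.784
Step 1: x-update.
Minimize 2*x^2 + 5*x + (5.0/2)*(x + 0.6972 - 0.784)^2
FOC: (2*2 + 5.0)*x = -5 + 5.0*(-0.6972 + 0.784)
x^{k+1} = -0.5073
Step 2: z-update.
Minimize 2*z^2 - 2*z + (5.0/2)*(-0.5073 - z - 0.784)^2
FOC: (2*2 + 5.0)*z = 2 + 5.0*(-0.5073 - 0.784)
z^{k+1} = -0.4952
Step 3: u-update.
u^{k+1} = -0.784 - 0.5073 + 0.4952 = -0.7961
Step 4: Primal residual = |-0.5073 + 0.4952| = 0.0121


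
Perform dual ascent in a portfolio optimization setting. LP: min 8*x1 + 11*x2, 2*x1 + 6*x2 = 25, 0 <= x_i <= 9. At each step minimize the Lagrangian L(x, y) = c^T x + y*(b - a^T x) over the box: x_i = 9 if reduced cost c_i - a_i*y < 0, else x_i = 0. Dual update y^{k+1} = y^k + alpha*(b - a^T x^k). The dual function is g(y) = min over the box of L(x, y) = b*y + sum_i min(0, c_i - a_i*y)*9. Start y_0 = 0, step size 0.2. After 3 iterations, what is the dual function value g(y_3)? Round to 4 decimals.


Dual ascent for LP: min 8*x1 + 11*x2, 2*x1 + 6*x2 = 25, 0 <= x_i <= 9
Step 1: y^k = 0.0, reduced costs: (8.0, 11.0)
  x^k = (0.0, 0.0), subgradient = b - a^T x = 25.0
  y^{k+1} = 0.0 + 0.2*25.0 = 5.0
Step 2: y^k = 5.0, reduced costs: (-2.0, -19.0)
  x^k = (9.0, 9.0), subgradient = b - a^T x = -47.0
  y^{k+1} = 5.0 + 0.2*-47.0 = -4.4
Step 3: y^k = -4.4, reduced costs: (16.8, 37.4)
  x^k = (0.0, 0.0), subgradient = b - a^T x = 25.0
  y^{k+1} = -4.4 + 0.2*25.0 = 0.6
Dual objective at y_3 = 0.6: reduced costs (6.8, 7.4), box minimizer x = (0.0, 0.0)
g(y_3) = b*y + (c1 - a1*y)*x1 + (c2 - a2*y)*x2 = 25*0.6 + 6.8*0.0 + 7.4*0.0 = 15.0 + 0.0 + 0.0 = 15.0
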